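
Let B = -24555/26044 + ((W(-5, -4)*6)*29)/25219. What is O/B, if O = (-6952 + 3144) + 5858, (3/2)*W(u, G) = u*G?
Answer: -269289490760/111766093 ≈ -2409.4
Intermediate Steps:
W(u, G) = 2*G*u/3 (W(u, G) = 2*(u*G)/3 = 2*(G*u)/3 = 2*G*u/3)
O = 2050 (O = -3808 + 5858 = 2050)
B = -558830465/656803636 (B = -24555/26044 + ((((2/3)*(-4)*(-5))*6)*29)/25219 = -24555*1/26044 + (((40/3)*6)*29)*(1/25219) = -24555/26044 + (80*29)*(1/25219) = -24555/26044 + 2320*(1/25219) = -24555/26044 + 2320/25219 = -558830465/656803636 ≈ -0.85083)
O/B = 2050/(-558830465/656803636) = 2050*(-656803636/558830465) = -269289490760/111766093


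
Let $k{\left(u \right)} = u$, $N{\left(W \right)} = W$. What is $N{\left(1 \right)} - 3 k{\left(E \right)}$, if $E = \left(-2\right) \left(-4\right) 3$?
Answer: $-71$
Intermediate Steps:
$E = 24$ ($E = 8 \cdot 3 = 24$)
$N{\left(1 \right)} - 3 k{\left(E \right)} = 1 - 72 = -71$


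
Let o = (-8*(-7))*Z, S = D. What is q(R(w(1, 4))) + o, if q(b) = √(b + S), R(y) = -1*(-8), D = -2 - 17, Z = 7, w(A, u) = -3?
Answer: 392 + I*√11 ≈ 392.0 + 3.3166*I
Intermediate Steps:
D = -19
R(y) = 8
S = -19
q(b) = √(-19 + b) (q(b) = √(b - 19) = √(-19 + b))
o = 392 (o = -8*(-7)*7 = 56*7 = 392)
q(R(w(1, 4))) + o = √(-19 + 8) + 392 = √(-11) + 392 = I*√11 + 392 = 392 + I*√11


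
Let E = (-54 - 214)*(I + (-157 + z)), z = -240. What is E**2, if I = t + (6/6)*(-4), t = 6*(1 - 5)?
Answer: 12973210000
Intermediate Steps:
t = -24 (t = 6*(-4) = -24)
I = -28 (I = -24 + (6/6)*(-4) = -24 + (6*(1/6))*(-4) = -24 + 1*(-4) = -24 - 4 = -28)
E = 113900 (E = (-54 - 214)*(-28 + (-157 - 240)) = -268*(-28 - 397) = -268*(-425) = 113900)
E**2 = 113900**2 = 12973210000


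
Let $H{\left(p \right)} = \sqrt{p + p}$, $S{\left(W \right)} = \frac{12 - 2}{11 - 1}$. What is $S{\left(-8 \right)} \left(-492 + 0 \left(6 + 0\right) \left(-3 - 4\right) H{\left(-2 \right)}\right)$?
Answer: $-492$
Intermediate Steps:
$S{\left(W \right)} = 1$ ($S{\left(W \right)} = \frac{10}{10} = 10 \cdot \frac{1}{10} = 1$)
$H{\left(p \right)} = \sqrt{2} \sqrt{p}$ ($H{\left(p \right)} = \sqrt{2 p} = \sqrt{2} \sqrt{p}$)
$S{\left(-8 \right)} \left(-492 + 0 \left(6 + 0\right) \left(-3 - 4\right) H{\left(-2 \right)}\right) = 1 \left(-492 + 0 \left(6 + 0\right) \left(-3 - 4\right) \sqrt{2} \sqrt{-2}\right) = 1 \left(-492 + 0 \cdot 6 \left(-7\right) \sqrt{2} i \sqrt{2}\right) = 1 \left(-492 + 0 \left(-42\right) 2 i\right) = 1 \left(-492 + 0 \cdot 2 i\right) = 1 \left(-492 + 0\right) = 1 \left(-492\right) = -492$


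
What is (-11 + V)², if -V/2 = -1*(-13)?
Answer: 1369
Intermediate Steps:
V = -26 (V = -(-2)*(-13) = -2*13 = -26)
(-11 + V)² = (-11 - 26)² = (-37)² = 1369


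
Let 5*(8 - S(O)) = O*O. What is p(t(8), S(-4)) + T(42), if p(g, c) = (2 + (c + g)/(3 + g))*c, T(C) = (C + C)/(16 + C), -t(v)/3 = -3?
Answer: 12012/725 ≈ 16.568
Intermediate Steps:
t(v) = 9 (t(v) = -3*(-3) = 9)
T(C) = 2*C/(16 + C) (T(C) = (2*C)/(16 + C) = 2*C/(16 + C))
S(O) = 8 - O²/5 (S(O) = 8 - O*O/5 = 8 - O²/5)
p(g, c) = c*(2 + (c + g)/(3 + g)) (p(g, c) = (2 + (c + g)/(3 + g))*c = c*(2 + (c + g)/(3 + g)))
p(t(8), S(-4)) + T(42) = (8 - ⅕*(-4)²)*(6 + (8 - ⅕*(-4)²) + 3*9)/(3 + 9) + 2*42/(16 + 42) = (8 - ⅕*16)*(6 + (8 - ⅕*16) + 27)/12 + 2*42/58 = (8 - 16/5)*(1/12)*(6 + (8 - 16/5) + 27) + 2*42*(1/58) = (24/5)*(1/12)*(6 + 24/5 + 27) + 42/29 = (24/5)*(1/12)*(189/5) + 42/29 = 378/25 + 42/29 = 12012/725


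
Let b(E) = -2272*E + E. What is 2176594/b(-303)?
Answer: 2176594/688113 ≈ 3.1631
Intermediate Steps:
b(E) = -2271*E
2176594/b(-303) = 2176594/((-2271*(-303))) = 2176594/688113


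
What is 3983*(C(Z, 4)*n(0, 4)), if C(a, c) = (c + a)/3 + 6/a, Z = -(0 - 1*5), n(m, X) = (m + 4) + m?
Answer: 334572/5 ≈ 66914.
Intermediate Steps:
n(m, X) = 4 + 2*m (n(m, X) = (4 + m) + m = 4 + 2*m)
Z = 5 (Z = -(0 - 5) = -1*(-5) = 5)
C(a, c) = 6/a + a/3 + c/3 (C(a, c) = (a + c)*(1/3) + 6/a = (a/3 + c/3) + 6/a = 6/a + a/3 + c/3)
3983*(C(Z, 4)*n(0, 4)) = 3983*(((1/3)*(18 + 5*(5 + 4))/5)*(4 + 2*0)) = 3983*(((1/3)*(1/5)*(18 + 5*9))*(4 + 0)) = 3983*(((1/3)*(1/5)*(18 + 45))*4) = 3983*(((1/3)*(1/5)*63)*4) = 3983*((21/5)*4) = 3983*(84/5) = 334572/5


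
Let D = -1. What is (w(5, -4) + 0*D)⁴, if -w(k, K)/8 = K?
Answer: 1048576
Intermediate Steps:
w(k, K) = -8*K
(w(5, -4) + 0*D)⁴ = (-8*(-4) + 0*(-1))⁴ = (32 + 0)⁴ = 32⁴ = 1048576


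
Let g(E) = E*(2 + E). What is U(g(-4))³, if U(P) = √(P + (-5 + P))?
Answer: 11*√11 ≈ 36.483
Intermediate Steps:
U(P) = √(-5 + 2*P)
U(g(-4))³ = (√(-5 + 2*(-4*(2 - 4))))³ = (√(-5 + 2*(-4*(-2))))³ = (√(-5 + 2*8))³ = (√(-5 + 16))³ = (√11)³ = 11*√11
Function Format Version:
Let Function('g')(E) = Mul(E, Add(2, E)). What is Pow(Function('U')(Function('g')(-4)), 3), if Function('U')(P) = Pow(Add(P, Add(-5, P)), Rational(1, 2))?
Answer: Mul(11, Pow(11, Rational(1, 2))) ≈ 36.483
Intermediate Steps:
Function('U')(P) = Pow(Add(-5, Mul(2, P)), Rational(1, 2))
Pow(Function('U')(Function('g')(-4)), 3) = Pow(Pow(Add(-5, Mul(2, Mul(-4, Add(2, -4)))), Rational(1, 2)), 3) = Pow(Pow(Add(-5, Mul(2, Mul(-4, -2))), Rational(1, 2)), 3) = Pow(Pow(Add(-5, Mul(2, 8)), Rational(1, 2)), 3) = Pow(Pow(Add(-5, 16), Rational(1, 2)), 3) = Pow(Pow(11, Rational(1, 2)), 3) = Mul(11, Pow(11, Rational(1, 2)))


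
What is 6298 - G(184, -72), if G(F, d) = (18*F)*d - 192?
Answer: 244954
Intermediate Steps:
G(F, d) = -192 + 18*F*d (G(F, d) = 18*F*d - 192 = -192 + 18*F*d)
6298 - G(184, -72) = 6298 - (-192 + 18*184*(-72)) = 6298 - (-192 - 238464) = 6298 - 1*(-238656) = 6298 + 238656 = 244954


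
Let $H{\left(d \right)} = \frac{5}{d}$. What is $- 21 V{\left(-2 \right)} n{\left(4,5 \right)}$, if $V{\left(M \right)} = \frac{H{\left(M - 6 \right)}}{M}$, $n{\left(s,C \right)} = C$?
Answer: $- \frac{525}{16} \approx -32.813$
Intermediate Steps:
$V{\left(M \right)} = \frac{5}{M \left(-6 + M\right)}$ ($V{\left(M \right)} = \frac{5 \frac{1}{M - 6}}{M} = \frac{5 \frac{1}{-6 + M}}{M} = \frac{5}{M \left(-6 + M\right)}$)
$- 21 V{\left(-2 \right)} n{\left(4,5 \right)} = - 21 \frac{5}{\left(-2\right) \left(-6 - 2\right)} 5 = - 21 \cdot 5 \left(- \frac{1}{2}\right) \frac{1}{-8} \cdot 5 = - 21 \cdot 5 \left(- \frac{1}{2}\right) \left(- \frac{1}{8}\right) 5 = \left(-21\right) \frac{5}{16} \cdot 5 = \left(- \frac{105}{16}\right) 5 = - \frac{525}{16}$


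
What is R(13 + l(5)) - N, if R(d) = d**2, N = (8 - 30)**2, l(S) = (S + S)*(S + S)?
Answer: 12285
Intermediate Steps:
l(S) = 4*S**2 (l(S) = (2*S)*(2*S) = 4*S**2)
N = 484 (N = (-22)**2 = 484)
R(13 + l(5)) - N = (13 + 4*5**2)**2 - 1*484 = (13 + 4*25)**2 - 484 = (13 + 100)**2 - 484 = 113**2 - 484 = 12769 - 484 = 12285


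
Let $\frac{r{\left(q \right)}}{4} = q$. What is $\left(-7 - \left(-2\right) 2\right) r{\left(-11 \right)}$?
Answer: $132$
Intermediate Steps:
$r{\left(q \right)} = 4 q$
$\left(-7 - \left(-2\right) 2\right) r{\left(-11 \right)} = \left(-7 - \left(-2\right) 2\right) 4 \left(-11\right) = \left(-7 - -4\right) \left(-44\right) = \left(-7 + 4\right) \left(-44\right) = \left(-3\right) \left(-44\right) = 132$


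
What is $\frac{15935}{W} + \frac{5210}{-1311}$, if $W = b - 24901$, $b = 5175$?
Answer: $- \frac{123663245}{25860786} \approx -4.7819$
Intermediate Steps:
$W = -19726$ ($W = 5175 - 24901 = -19726$)
$\frac{15935}{W} + \frac{5210}{-1311} = \frac{15935}{-19726} + \frac{5210}{-1311} = 15935 \left(- \frac{1}{19726}\right) + 5210 \left(- \frac{1}{1311}\right) = - \frac{15935}{19726} - \frac{5210}{1311} = - \frac{123663245}{25860786}$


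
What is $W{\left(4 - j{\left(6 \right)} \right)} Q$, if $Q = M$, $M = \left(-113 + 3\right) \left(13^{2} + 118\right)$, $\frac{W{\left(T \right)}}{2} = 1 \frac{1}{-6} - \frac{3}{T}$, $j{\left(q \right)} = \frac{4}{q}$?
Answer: $\frac{202048}{3} \approx 67349.0$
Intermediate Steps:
$W{\left(T \right)} = - \frac{1}{3} - \frac{6}{T}$ ($W{\left(T \right)} = 2 \left(1 \frac{1}{-6} - \frac{3}{T}\right) = 2 \left(1 \left(- \frac{1}{6}\right) - \frac{3}{T}\right) = 2 \left(- \frac{1}{6} - \frac{3}{T}\right) = - \frac{1}{3} - \frac{6}{T}$)
$M = -31570$ ($M = - 110 \left(169 + 118\right) = \left(-110\right) 287 = -31570$)
$Q = -31570$
$W{\left(4 - j{\left(6 \right)} \right)} Q = \frac{-18 - \left(4 - \frac{4}{6}\right)}{3 \left(4 - \frac{4}{6}\right)} \left(-31570\right) = \frac{-18 - \left(4 - 4 \cdot \frac{1}{6}\right)}{3 \left(4 - 4 \cdot \frac{1}{6}\right)} \left(-31570\right) = \frac{-18 - \left(4 - \frac{2}{3}\right)}{3 \left(4 - \frac{2}{3}\right)} \left(-31570\right) = \frac{-18 - \frac{10}{3}}{3 \cdot \frac{10}{3}} \left(-31570\right) = \frac{1}{3} \cdot \frac{3}{10} \left(-18 - \frac{10}{3}\right) \left(-31570\right) = \frac{1}{3} \cdot \frac{3}{10} \left(- \frac{64}{3}\right) \left(-31570\right) = \left(- \frac{32}{15}\right) \left(-31570\right) = \frac{202048}{3}$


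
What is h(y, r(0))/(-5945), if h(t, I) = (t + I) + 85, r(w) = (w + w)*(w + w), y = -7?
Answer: -78/5945 ≈ -0.013120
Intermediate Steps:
r(w) = 4*w² (r(w) = (2*w)*(2*w) = 4*w²)
h(t, I) = 85 + I + t (h(t, I) = (I + t) + 85 = 85 + I + t)
h(y, r(0))/(-5945) = (85 + 4*0² - 7)/(-5945) = (85 + 4*0 - 7)*(-1/5945) = (85 + 0 - 7)*(-1/5945) = 78*(-1/5945) = -78/5945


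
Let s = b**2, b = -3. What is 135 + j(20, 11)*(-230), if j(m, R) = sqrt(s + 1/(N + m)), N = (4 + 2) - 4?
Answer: 135 - 115*sqrt(4378)/11 ≈ -556.74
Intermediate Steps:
N = 2 (N = 6 - 4 = 2)
s = 9 (s = (-3)**2 = 9)
j(m, R) = sqrt(9 + 1/(2 + m))
135 + j(20, 11)*(-230) = 135 + sqrt((19 + 9*20)/(2 + 20))*(-230) = 135 + sqrt((19 + 180)/22)*(-230) = 135 + sqrt((1/22)*199)*(-230) = 135 + sqrt(199/22)*(-230) = 135 + (sqrt(4378)/22)*(-230) = 135 - 115*sqrt(4378)/11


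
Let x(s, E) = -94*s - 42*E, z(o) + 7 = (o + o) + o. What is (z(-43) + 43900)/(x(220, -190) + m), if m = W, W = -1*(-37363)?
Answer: 14588/8221 ≈ 1.7745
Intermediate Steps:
z(o) = -7 + 3*o (z(o) = -7 + ((o + o) + o) = -7 + (2*o + o) = -7 + 3*o)
W = 37363
m = 37363
(z(-43) + 43900)/(x(220, -190) + m) = ((-7 + 3*(-43)) + 43900)/((-94*220 - 42*(-190)) + 37363) = ((-7 - 129) + 43900)/((-20680 + 7980) + 37363) = (-136 + 43900)/(-12700 + 37363) = 43764/24663 = 43764*(1/24663) = 14588/8221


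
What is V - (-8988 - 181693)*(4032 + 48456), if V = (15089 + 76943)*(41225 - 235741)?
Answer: -7893232184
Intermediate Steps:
V = -17901696512 (V = 92032*(-194516) = -17901696512)
V - (-8988 - 181693)*(4032 + 48456) = -17901696512 - (-8988 - 181693)*(4032 + 48456) = -17901696512 - (-190681)*52488 = -17901696512 - 1*(-10008464328) = -17901696512 + 10008464328 = -7893232184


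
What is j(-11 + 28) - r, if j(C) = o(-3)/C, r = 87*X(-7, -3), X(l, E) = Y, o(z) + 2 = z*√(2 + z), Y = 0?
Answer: -2/17 - 3*I/17 ≈ -0.11765 - 0.17647*I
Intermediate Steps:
o(z) = -2 + z*√(2 + z)
X(l, E) = 0
r = 0 (r = 87*0 = 0)
j(C) = (-2 - 3*I)/C (j(C) = (-2 - 3*√(2 - 3))/C = (-2 - 3*I)/C)
j(-11 + 28) - r = (-2 - 3*I)/(-11 + 28) - 1*0 = (-2 - 3*I)/17 + 0 = (-2/17 - 3*I/17) + 0 = -2/17 - 3*I/17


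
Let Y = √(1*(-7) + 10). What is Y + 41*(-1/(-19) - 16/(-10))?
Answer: 6437/95 + √3 ≈ 69.490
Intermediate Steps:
Y = √3 (Y = √(-7 + 10) = √3 ≈ 1.7320)
Y + 41*(-1/(-19) - 16/(-10)) = √3 + 41*(-1/(-19) - 16/(-10)) = √3 + 41*(-1*(-1/19) - 16*(-⅒)) = √3 + 41*(1/19 + 8/5) = √3 + 41*(157/95) = √3 + 6437/95 = 6437/95 + √3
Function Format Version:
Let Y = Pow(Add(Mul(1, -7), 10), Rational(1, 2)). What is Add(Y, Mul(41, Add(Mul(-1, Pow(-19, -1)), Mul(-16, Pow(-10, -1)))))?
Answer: Add(Rational(6437, 95), Pow(3, Rational(1, 2))) ≈ 69.490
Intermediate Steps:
Y = Pow(3, Rational(1, 2)) (Y = Pow(Add(-7, 10), Rational(1, 2)) = Pow(3, Rational(1, 2)) ≈ 1.7320)
Add(Y, Mul(41, Add(Mul(-1, Pow(-19, -1)), Mul(-16, Pow(-10, -1))))) = Add(Pow(3, Rational(1, 2)), Mul(41, Add(Mul(-1, Pow(-19, -1)), Mul(-16, Pow(-10, -1))))) = Add(Pow(3, Rational(1, 2)), Mul(41, Add(Mul(-1, Rational(-1, 19)), Mul(-16, Rational(-1, 10))))) = Add(Pow(3, Rational(1, 2)), Mul(41, Add(Rational(1, 19), Rational(8, 5)))) = Add(Pow(3, Rational(1, 2)), Mul(41, Rational(157, 95))) = Add(Pow(3, Rational(1, 2)), Rational(6437, 95)) = Add(Rational(6437, 95), Pow(3, Rational(1, 2)))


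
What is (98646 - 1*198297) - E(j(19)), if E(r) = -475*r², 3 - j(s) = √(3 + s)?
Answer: -84926 - 2850*√22 ≈ -98294.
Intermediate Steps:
j(s) = 3 - √(3 + s)
(98646 - 1*198297) - E(j(19)) = (98646 - 1*198297) - (-475)*(3 - √(3 + 19))² = (98646 - 198297) - (-475)*(3 - √22)² = -99651 + 475*(3 - √22)²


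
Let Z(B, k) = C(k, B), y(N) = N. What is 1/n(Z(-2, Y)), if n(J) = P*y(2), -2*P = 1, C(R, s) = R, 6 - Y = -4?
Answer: -1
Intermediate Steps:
Y = 10 (Y = 6 - 1*(-4) = 6 + 4 = 10)
Z(B, k) = k
P = -½ (P = -½*1 = -½ ≈ -0.50000)
n(J) = -1 (n(J) = -½*2 = -1)
1/n(Z(-2, Y)) = 1/(-1) = -1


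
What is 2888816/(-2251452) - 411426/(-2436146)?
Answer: -109129850939/97944031857 ≈ -1.1142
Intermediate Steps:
2888816/(-2251452) - 411426/(-2436146) = 2888816*(-1/2251452) - 411426*(-1/2436146) = -103172/80409 + 205713/1218073 = -109129850939/97944031857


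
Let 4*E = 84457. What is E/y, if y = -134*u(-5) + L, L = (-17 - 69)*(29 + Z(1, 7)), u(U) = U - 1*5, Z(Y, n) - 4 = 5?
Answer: -84457/7712 ≈ -10.951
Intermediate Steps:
Z(Y, n) = 9 (Z(Y, n) = 4 + 5 = 9)
E = 84457/4 (E = (¼)*84457 = 84457/4 ≈ 21114.)
u(U) = -5 + U (u(U) = U - 5 = -5 + U)
L = -3268 (L = (-17 - 69)*(29 + 9) = -86*38 = -3268)
y = -1928 (y = -134*(-5 - 5) - 3268 = -134*(-10) - 3268 = 1340 - 3268 = -1928)
E/y = (84457/4)/(-1928) = (84457/4)*(-1/1928) = -84457/7712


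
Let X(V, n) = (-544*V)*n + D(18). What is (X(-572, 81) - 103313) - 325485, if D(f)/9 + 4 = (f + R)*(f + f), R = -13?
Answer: 24777394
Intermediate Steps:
D(f) = -36 + 18*f*(-13 + f) (D(f) = -36 + 9*((f - 13)*(f + f)) = -36 + 9*((-13 + f)*(2*f)) = -36 + 9*(2*f*(-13 + f)) = -36 + 18*f*(-13 + f))
X(V, n) = 1584 - 544*V*n (X(V, n) = (-544*V)*n + (-36 - 234*18 + 18*18²) = -544*V*n + (-36 - 4212 + 18*324) = -544*V*n + (-36 - 4212 + 5832) = -544*V*n + 1584 = 1584 - 544*V*n)
(X(-572, 81) - 103313) - 325485 = ((1584 - 544*(-572)*81) - 103313) - 325485 = ((1584 + 25204608) - 103313) - 325485 = (25206192 - 103313) - 325485 = 25102879 - 325485 = 24777394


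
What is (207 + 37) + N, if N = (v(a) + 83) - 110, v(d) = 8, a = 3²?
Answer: 225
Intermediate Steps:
a = 9
N = -19 (N = (8 + 83) - 110 = 91 - 110 = -19)
(207 + 37) + N = (207 + 37) - 19 = 244 - 19 = 225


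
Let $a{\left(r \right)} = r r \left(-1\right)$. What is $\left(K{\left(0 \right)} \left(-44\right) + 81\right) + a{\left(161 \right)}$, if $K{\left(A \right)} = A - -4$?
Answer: $-26016$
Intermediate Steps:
$K{\left(A \right)} = 4 + A$ ($K{\left(A \right)} = A + 4 = 4 + A$)
$a{\left(r \right)} = - r^{2}$ ($a{\left(r \right)} = r^{2} \left(-1\right) = - r^{2}$)
$\left(K{\left(0 \right)} \left(-44\right) + 81\right) + a{\left(161 \right)} = \left(\left(4 + 0\right) \left(-44\right) + 81\right) - 161^{2} = \left(4 \left(-44\right) + 81\right) - 25921 = \left(-176 + 81\right) - 25921 = -95 - 25921 = -26016$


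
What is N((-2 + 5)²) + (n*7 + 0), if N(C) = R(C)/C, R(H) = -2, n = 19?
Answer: 1195/9 ≈ 132.78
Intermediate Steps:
N(C) = -2/C
N((-2 + 5)²) + (n*7 + 0) = -2/(-2 + 5)² + (19*7 + 0) = -2/(3²) + (133 + 0) = -2/9 + 133 = 1195/9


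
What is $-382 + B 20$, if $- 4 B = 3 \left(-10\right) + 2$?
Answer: $-242$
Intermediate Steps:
$B = 7$ ($B = - \frac{3 \left(-10\right) + 2}{4} = - \frac{-30 + 2}{4} = \left(- \frac{1}{4}\right) \left(-28\right) = 7$)
$-382 + B 20 = -382 + 7 \cdot 20 = -382 + 140 = -242$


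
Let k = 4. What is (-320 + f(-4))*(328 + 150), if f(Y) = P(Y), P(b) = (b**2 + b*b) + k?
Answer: -135752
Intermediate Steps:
P(b) = 4 + 2*b**2 (P(b) = (b**2 + b*b) + 4 = (b**2 + b**2) + 4 = 2*b**2 + 4 = 4 + 2*b**2)
f(Y) = 4 + 2*Y**2
(-320 + f(-4))*(328 + 150) = (-320 + (4 + 2*(-4)**2))*(328 + 150) = (-320 + (4 + 2*16))*478 = (-320 + (4 + 32))*478 = (-320 + 36)*478 = -284*478 = -135752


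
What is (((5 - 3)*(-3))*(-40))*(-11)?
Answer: -2640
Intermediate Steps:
(((5 - 3)*(-3))*(-40))*(-11) = ((2*(-3))*(-40))*(-11) = -6*(-40)*(-11) = 240*(-11) = -2640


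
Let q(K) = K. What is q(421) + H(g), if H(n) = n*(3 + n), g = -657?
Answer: 430099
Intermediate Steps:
q(421) + H(g) = 421 - 657*(3 - 657) = 421 - 657*(-654) = 421 + 429678 = 430099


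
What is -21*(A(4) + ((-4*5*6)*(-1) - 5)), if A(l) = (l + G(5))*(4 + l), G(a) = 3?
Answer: -3591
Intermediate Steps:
A(l) = (3 + l)*(4 + l) (A(l) = (l + 3)*(4 + l) = (3 + l)*(4 + l))
-21*(A(4) + ((-4*5*6)*(-1) - 5)) = -21*((12 + 4² + 7*4) + ((-4*5*6)*(-1) - 5)) = -21*((12 + 16 + 28) + (-20*6*(-1) - 5)) = -21*(56 + (-120*(-1) - 5)) = -21*(56 + (120 - 5)) = -21*(56 + 115) = -21*171 = -3591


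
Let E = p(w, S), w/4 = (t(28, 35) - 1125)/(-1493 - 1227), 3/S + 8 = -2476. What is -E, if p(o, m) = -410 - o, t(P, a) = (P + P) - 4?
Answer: 279873/680 ≈ 411.58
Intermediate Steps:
S = -1/828 (S = 3/(-8 - 2476) = 3/(-2484) = 3*(-1/2484) = -1/828 ≈ -0.0012077)
t(P, a) = -4 + 2*P (t(P, a) = 2*P - 4 = -4 + 2*P)
w = 1073/680 (w = 4*(((-4 + 2*28) - 1125)/(-1493 - 1227)) = 4*(((-4 + 56) - 1125)/(-2720)) = 4*((52 - 1125)*(-1/2720)) = 4*(-1073*(-1/2720)) = 4*(1073/2720) = 1073/680 ≈ 1.5779)
E = -279873/680 (E = -410 - 1*1073/680 = -410 - 1073/680 = -279873/680 ≈ -411.58)
-E = -1*(-279873/680) = 279873/680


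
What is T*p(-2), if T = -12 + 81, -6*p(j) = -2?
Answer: 23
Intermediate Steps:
p(j) = ⅓ (p(j) = -⅙*(-2) = ⅓)
T = 69
T*p(-2) = 69*(⅓) = 23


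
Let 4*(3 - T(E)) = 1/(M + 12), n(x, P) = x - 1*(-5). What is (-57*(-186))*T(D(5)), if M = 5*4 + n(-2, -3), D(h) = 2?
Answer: 2221119/70 ≈ 31730.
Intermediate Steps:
n(x, P) = 5 + x (n(x, P) = x + 5 = 5 + x)
M = 23 (M = 5*4 + (5 - 2) = 20 + 3 = 23)
T(E) = 419/140 (T(E) = 3 - 1/(4*(23 + 12)) = 3 - ¼/35 = 3 - ¼*1/35 = 3 - 1/140 = 419/140)
(-57*(-186))*T(D(5)) = -57*(-186)*(419/140) = 10602*(419/140) = 2221119/70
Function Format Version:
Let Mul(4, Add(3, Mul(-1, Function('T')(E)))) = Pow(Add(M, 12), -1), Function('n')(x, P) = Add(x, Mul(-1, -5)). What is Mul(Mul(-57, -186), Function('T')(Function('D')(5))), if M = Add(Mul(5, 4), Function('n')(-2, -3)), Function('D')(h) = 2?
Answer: Rational(2221119, 70) ≈ 31730.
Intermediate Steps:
Function('n')(x, P) = Add(5, x) (Function('n')(x, P) = Add(x, 5) = Add(5, x))
M = 23 (M = Add(Mul(5, 4), Add(5, -2)) = Add(20, 3) = 23)
Function('T')(E) = Rational(419, 140) (Function('T')(E) = Add(3, Mul(Rational(-1, 4), Pow(Add(23, 12), -1))) = Add(3, Mul(Rational(-1, 4), Pow(35, -1))) = Add(3, Mul(Rational(-1, 4), Rational(1, 35))) = Add(3, Rational(-1, 140)) = Rational(419, 140))
Mul(Mul(-57, -186), Function('T')(Function('D')(5))) = Mul(Mul(-57, -186), Rational(419, 140)) = Mul(10602, Rational(419, 140)) = Rational(2221119, 70)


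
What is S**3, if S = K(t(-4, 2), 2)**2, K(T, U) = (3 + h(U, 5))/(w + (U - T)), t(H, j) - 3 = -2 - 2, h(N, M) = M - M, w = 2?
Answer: 729/15625 ≈ 0.046656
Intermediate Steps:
h(N, M) = 0
t(H, j) = -1 (t(H, j) = 3 + (-2 - 2) = 3 - 4 = -1)
K(T, U) = 3/(2 + U - T) (K(T, U) = (3 + 0)/(2 + (U - T)) = 3/(2 + U - T))
S = 9/25 (S = (3/(2 + 2 - 1*(-1)))**2 = (3/(2 + 2 + 1))**2 = (3/5)**2 = 9/25 ≈ 0.36000)
S**3 = (9/25)**3 = 729/15625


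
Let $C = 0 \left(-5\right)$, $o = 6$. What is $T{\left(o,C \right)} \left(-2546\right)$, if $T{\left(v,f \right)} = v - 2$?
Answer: $-10184$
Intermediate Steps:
$C = 0$
$T{\left(v,f \right)} = -2 + v$ ($T{\left(v,f \right)} = v - 2 = -2 + v$)
$T{\left(o,C \right)} \left(-2546\right) = \left(-2 + 6\right) \left(-2546\right) = 4 \left(-2546\right) = -10184$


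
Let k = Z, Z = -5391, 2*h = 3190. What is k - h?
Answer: -6986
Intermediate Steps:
h = 1595 (h = (½)*3190 = 1595)
k = -5391
k - h = -5391 - 1*1595 = -5391 - 1595 = -6986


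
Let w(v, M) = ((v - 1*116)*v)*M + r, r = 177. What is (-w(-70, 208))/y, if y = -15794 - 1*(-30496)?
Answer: -2708337/14702 ≈ -184.22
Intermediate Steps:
y = 14702 (y = -15794 + 30496 = 14702)
w(v, M) = 177 + M*v*(-116 + v) (w(v, M) = ((v - 1*116)*v)*M + 177 = ((v - 116)*v)*M + 177 = ((-116 + v)*v)*M + 177 = (v*(-116 + v))*M + 177 = M*v*(-116 + v) + 177 = 177 + M*v*(-116 + v))
(-w(-70, 208))/y = -(177 + 208*(-70)**2 - 116*208*(-70))/14702 = -(177 + 208*4900 + 1688960)*(1/14702) = -(177 + 1019200 + 1688960)*(1/14702) = -1*2708337*(1/14702) = -2708337*1/14702 = -2708337/14702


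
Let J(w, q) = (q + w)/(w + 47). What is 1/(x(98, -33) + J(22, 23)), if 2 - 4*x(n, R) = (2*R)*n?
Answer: 46/74435 ≈ 0.00061799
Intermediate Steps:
x(n, R) = ½ - R*n/2 (x(n, R) = ½ - 2*R*n/4 = ½ - R*n/2)
J(w, q) = (q + w)/(47 + w)
1/(x(98, -33) + J(22, 23)) = 1/((½ - ½*(-33)*98) + (23 + 22)/(47 + 22)) = 1/((½ + 1617) + 45/69) = 1/(3235/2 + (1/69)*45) = 1/(3235/2 + 15/23) = 1/(74435/46) = 46/74435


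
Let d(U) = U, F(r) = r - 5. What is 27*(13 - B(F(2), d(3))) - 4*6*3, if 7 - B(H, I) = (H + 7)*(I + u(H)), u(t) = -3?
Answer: 90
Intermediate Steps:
F(r) = -5 + r
B(H, I) = 7 - (-3 + I)*(7 + H) (B(H, I) = 7 - (H + 7)*(I - 3) = 7 - (7 + H)*(-3 + I) = 7 - (-3 + I)*(7 + H))
27*(13 - B(F(2), d(3))) - 4*6*3 = 27*(13 - (28 - 7*3 + 3*(-5 + 2) - 1*(-5 + 2)*3)) - 4*6*3 = 27*(13 - (28 - 21 + 3*(-3) - 1*(-3)*3)) - 24*3 = 27*(13 - (28 - 21 - 9 + 9)) - 72 = 27*(13 - 1*7) - 72 = 27*(13 - 7) - 72 = 27*6 - 72 = 162 - 72 = 90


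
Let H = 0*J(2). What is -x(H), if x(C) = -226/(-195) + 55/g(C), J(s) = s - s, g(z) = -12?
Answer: 2671/780 ≈ 3.4244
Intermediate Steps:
J(s) = 0
H = 0 (H = 0*0 = 0)
x(C) = -2671/780 (x(C) = -226/(-195) + 55/(-12) = -226*(-1/195) + 55*(-1/12) = 226/195 - 55/12 = -2671/780)
-x(H) = -1*(-2671/780) = 2671/780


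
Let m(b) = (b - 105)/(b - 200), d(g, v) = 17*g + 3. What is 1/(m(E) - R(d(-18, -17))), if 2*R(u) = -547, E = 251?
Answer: 102/28189 ≈ 0.0036184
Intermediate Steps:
d(g, v) = 3 + 17*g
R(u) = -547/2 (R(u) = (1/2)*(-547) = -547/2)
m(b) = (-105 + b)/(-200 + b)
1/(m(E) - R(d(-18, -17))) = 1/((-105 + 251)/(-200 + 251) - 1*(-547/2)) = 1/(146/51 + 547/2) = 1/(28189/102) = 102/28189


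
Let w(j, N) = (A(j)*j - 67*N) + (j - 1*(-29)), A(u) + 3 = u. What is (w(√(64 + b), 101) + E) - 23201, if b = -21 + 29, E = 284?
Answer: -29583 - 12*√2 ≈ -29600.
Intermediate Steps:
b = 8
A(u) = -3 + u
w(j, N) = 29 + j - 67*N + j*(-3 + j) (w(j, N) = ((-3 + j)*j - 67*N) + (j - 1*(-29)) = (j*(-3 + j) - 67*N) + (j + 29) = (-67*N + j*(-3 + j)) + (29 + j) = 29 + j - 67*N + j*(-3 + j))
(w(√(64 + b), 101) + E) - 23201 = ((29 + √(64 + 8) - 67*101 + √(64 + 8)*(-3 + √(64 + 8))) + 284) - 23201 = ((29 + √72 - 6767 + √72*(-3 + √72)) + 284) - 23201 = ((29 + 6*√2 - 6767 + (6*√2)*(-3 + 6*√2)) + 284) - 23201 = ((29 + 6*√2 - 6767 + 6*√2*(-3 + 6*√2)) + 284) - 23201 = ((-6738 + 6*√2 + 6*√2*(-3 + 6*√2)) + 284) - 23201 = (-6454 + 6*√2 + 6*√2*(-3 + 6*√2)) - 23201 = -29655 + 6*√2 + 6*√2*(-3 + 6*√2)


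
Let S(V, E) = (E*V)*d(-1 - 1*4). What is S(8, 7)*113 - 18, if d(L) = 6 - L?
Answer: 69590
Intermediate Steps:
S(V, E) = 11*E*V (S(V, E) = (E*V)*(6 - (-1 - 1*4)) = (E*V)*(6 - (-1 - 4)) = (E*V)*(6 - 1*(-5)) = (E*V)*(6 + 5) = (E*V)*11 = 11*E*V)
S(8, 7)*113 - 18 = (11*7*8)*113 - 18 = 616*113 - 18 = 69608 - 18 = 69590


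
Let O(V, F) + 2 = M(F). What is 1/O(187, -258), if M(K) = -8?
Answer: -1/10 ≈ -0.10000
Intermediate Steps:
O(V, F) = -10 (O(V, F) = -2 - 8 = -10)
1/O(187, -258) = 1/(-10) = -1/10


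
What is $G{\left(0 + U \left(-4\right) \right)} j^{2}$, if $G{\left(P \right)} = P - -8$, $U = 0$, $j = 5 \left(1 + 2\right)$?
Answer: $1800$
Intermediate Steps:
$j = 15$ ($j = 5 \cdot 3 = 15$)
$G{\left(P \right)} = 8 + P$ ($G{\left(P \right)} = P + 8 = 8 + P$)
$G{\left(0 + U \left(-4\right) \right)} j^{2} = \left(8 + \left(0 + 0 \left(-4\right)\right)\right) 15^{2} = \left(8 + \left(0 + 0\right)\right) 225 = \left(8 + 0\right) 225 = 8 \cdot 225 = 1800$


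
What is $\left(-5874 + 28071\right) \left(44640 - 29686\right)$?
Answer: $331933938$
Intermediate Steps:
$\left(-5874 + 28071\right) \left(44640 - 29686\right) = 22197 \cdot 14954 = 331933938$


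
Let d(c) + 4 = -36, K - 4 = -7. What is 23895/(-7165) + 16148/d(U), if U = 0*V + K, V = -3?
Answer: -5832811/14330 ≈ -407.04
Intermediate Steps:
K = -3 (K = 4 - 7 = -3)
U = -3 (U = 0*(-3) - 3 = 0 - 3 = -3)
d(c) = -40 (d(c) = -4 - 36 = -40)
23895/(-7165) + 16148/d(U) = 23895/(-7165) + 16148/(-40) = 23895*(-1/7165) + 16148*(-1/40) = -4779/1433 - 4037/10 = -5832811/14330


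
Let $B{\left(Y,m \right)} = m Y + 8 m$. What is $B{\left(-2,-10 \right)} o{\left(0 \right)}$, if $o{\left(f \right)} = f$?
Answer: $0$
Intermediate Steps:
$B{\left(Y,m \right)} = 8 m + Y m$ ($B{\left(Y,m \right)} = Y m + 8 m = 8 m + Y m$)
$B{\left(-2,-10 \right)} o{\left(0 \right)} = - 10 \left(8 - 2\right) 0 = \left(-10\right) 6 \cdot 0 = \left(-60\right) 0 = 0$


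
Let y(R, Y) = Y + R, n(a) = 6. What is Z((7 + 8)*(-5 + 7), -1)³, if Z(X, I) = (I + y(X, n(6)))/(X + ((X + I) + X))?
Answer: 42875/704969 ≈ 0.060818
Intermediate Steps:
y(R, Y) = R + Y
Z(X, I) = (6 + I + X)/(I + 3*X) (Z(X, I) = (I + (X + 6))/(X + ((X + I) + X)) = (I + (6 + X))/(X + ((I + X) + X)) = (6 + I + X)/(X + (I + 2*X)) = (6 + I + X)/(I + 3*X))
Z((7 + 8)*(-5 + 7), -1)³ = ((6 - 1 + (7 + 8)*(-5 + 7))/(-1 + 3*((7 + 8)*(-5 + 7))))³ = ((6 - 1 + 15*2)/(-1 + 3*(15*2)))³ = ((6 - 1 + 30)/(-1 + 3*30))³ = (35/(-1 + 90))³ = (35/89)³ = 42875/704969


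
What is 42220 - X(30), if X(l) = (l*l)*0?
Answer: 42220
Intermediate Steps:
X(l) = 0 (X(l) = l²*0 = 0)
42220 - X(30) = 42220 - 1*0 = 42220 + 0 = 42220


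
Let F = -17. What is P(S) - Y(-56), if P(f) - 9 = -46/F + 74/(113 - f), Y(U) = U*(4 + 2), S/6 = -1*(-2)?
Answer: 598269/1717 ≈ 348.44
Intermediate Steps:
S = 12 (S = 6*(-1*(-2)) = 6*2 = 12)
Y(U) = 6*U (Y(U) = U*6 = 6*U)
P(f) = 199/17 + 74/(113 - f) (P(f) = 9 + (-46/(-17) + 74/(113 - f)) = 9 + (-46*(-1/17) + 74/(113 - f)) = 9 + (46/17 + 74/(113 - f)) = 199/17 + 74/(113 - f))
P(S) - Y(-56) = (-23745 + 199*12)/(17*(-113 + 12)) - 6*(-56) = (1/17)*(-23745 + 2388)/(-101) - 1*(-336) = (1/17)*(-1/101)*(-21357) + 336 = 21357/1717 + 336 = 598269/1717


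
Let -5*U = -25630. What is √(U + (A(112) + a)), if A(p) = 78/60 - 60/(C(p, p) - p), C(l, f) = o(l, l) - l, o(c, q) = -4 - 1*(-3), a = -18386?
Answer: I*√11932590/30 ≈ 115.15*I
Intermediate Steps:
o(c, q) = -1 (o(c, q) = -4 + 3 = -1)
C(l, f) = -1 - l
U = 5126 (U = -⅕*(-25630) = 5126)
A(p) = 13/10 - 60/(-1 - 2*p) (A(p) = 78/60 - 60/((-1 - p) - p) = 78*(1/60) - 60/(-1 - 2*p) = 13/10 - 60/(-1 - 2*p))
√(U + (A(112) + a)) = √(5126 + ((613 + 26*112)/(10*(1 + 2*112)) - 18386)) = √(5126 + ((613 + 2912)/(10*(1 + 224)) - 18386)) = √(5126 + ((⅒)*3525/225 - 18386)) = √(5126 + ((⅒)*(1/225)*3525 - 18386)) = √(5126 + (47/30 - 18386)) = √(5126 - 551533/30) = √(-397753/30) = I*√11932590/30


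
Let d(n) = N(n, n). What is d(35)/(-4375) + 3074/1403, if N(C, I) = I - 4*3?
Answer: 13416481/6138125 ≈ 2.1858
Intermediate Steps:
N(C, I) = -12 + I (N(C, I) = I - 12 = -12 + I)
d(n) = -12 + n
d(35)/(-4375) + 3074/1403 = (-12 + 35)/(-4375) + 3074/1403 = 23*(-1/4375) + 3074*(1/1403) = -23/4375 + 3074/1403 = 13416481/6138125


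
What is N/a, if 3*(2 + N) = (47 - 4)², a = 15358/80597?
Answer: 148540271/46074 ≈ 3223.9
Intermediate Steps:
a = 15358/80597 (a = 15358*(1/80597) = 15358/80597 ≈ 0.19055)
N = 1843/3 (N = -2 + (47 - 4)²/3 = -2 + (⅓)*43² = -2 + (⅓)*1849 = -2 + 1849/3 = 1843/3 ≈ 614.33)
N/a = 1843/(3*(15358/80597)) = (1843/3)*(80597/15358) = 148540271/46074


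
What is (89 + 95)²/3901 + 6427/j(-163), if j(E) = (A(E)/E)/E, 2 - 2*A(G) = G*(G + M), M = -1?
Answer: -665678229223/52136865 ≈ -12768.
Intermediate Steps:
A(G) = 1 - G*(-1 + G)/2 (A(G) = 1 - G*(G - 1)/2 = 1 - G*(-1 + G)/2)
j(E) = (1 + E/2 - E²/2)/E² (j(E) = ((1 + E/2 - E²/2)/E)/E = (1 + E/2 - E²/2)/E²)
(89 + 95)²/3901 + 6427/j(-163) = (89 + 95)²/3901 + 6427/(((½)*(2 - 163 - 1*(-163)²)/(-163)²)) = 184²*(1/3901) + 6427/(((½)*(1/26569)*(2 - 163 - 1*26569))) = 33856*(1/3901) + 6427/(((½)*(1/26569)*(2 - 163 - 26569))) = 33856/3901 + 6427/(((½)*(1/26569)*(-26730))) = 33856/3901 + 6427/(-13365/26569) = 33856/3901 + 6427*(-26569/13365) = 33856/3901 - 170758963/13365 = -665678229223/52136865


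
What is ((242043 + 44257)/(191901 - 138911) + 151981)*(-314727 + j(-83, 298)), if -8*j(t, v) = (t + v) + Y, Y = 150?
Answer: -289726058946967/6056 ≈ -4.7841e+10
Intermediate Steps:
j(t, v) = -75/4 - t/8 - v/8 (j(t, v) = -((t + v) + 150)/8 = -(150 + t + v)/8 = -75/4 - t/8 - v/8)
((242043 + 44257)/(191901 - 138911) + 151981)*(-314727 + j(-83, 298)) = ((242043 + 44257)/(191901 - 138911) + 151981)*(-314727 + (-75/4 - 1/8*(-83) - 1/8*298)) = (286300/52990 + 151981)*(-314727 + (-75/4 + 83/8 - 149/4)) = (286300*(1/52990) + 151981)*(-314727 - 365/8) = (4090/757 + 151981)*(-2518181/8) = (115053707/757)*(-2518181/8) = -289726058946967/6056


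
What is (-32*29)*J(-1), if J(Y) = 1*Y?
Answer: 928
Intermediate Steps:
J(Y) = Y
(-32*29)*J(-1) = -32*29*(-1) = -928*(-1) = 928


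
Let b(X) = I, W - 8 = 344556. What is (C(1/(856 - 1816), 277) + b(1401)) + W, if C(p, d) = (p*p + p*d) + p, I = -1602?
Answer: 316073512321/921600 ≈ 3.4296e+5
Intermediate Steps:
W = 344564 (W = 8 + 344556 = 344564)
b(X) = -1602
C(p, d) = p + p² + d*p (C(p, d) = (p² + d*p) + p = p + p² + d*p)
(C(1/(856 - 1816), 277) + b(1401)) + W = ((1 + 277 + 1/(856 - 1816))/(856 - 1816) - 1602) + 344564 = ((1 + 277 + 1/(-960))/(-960) - 1602) + 344564 = (-(1 + 277 - 1/960)/960 - 1602) + 344564 = (-1/960*266879/960 - 1602) + 344564 = (-266879/921600 - 1602) + 344564 = -1476670079/921600 + 344564 = 316073512321/921600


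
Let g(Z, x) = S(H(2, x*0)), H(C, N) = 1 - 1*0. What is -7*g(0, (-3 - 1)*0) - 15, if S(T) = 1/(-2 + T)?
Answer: -8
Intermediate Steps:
H(C, N) = 1 (H(C, N) = 1 + 0 = 1)
g(Z, x) = -1 (g(Z, x) = 1/(-2 + 1) = 1/(-1) = -1)
-7*g(0, (-3 - 1)*0) - 15 = -7*(-1) - 15 = 7 - 15 = -8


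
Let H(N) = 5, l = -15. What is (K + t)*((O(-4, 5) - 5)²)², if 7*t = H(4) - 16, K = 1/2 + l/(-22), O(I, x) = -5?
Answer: -300000/77 ≈ -3896.1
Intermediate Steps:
K = 13/11 (K = 1/2 - 15/(-22) = 1*(½) - 15*(-1/22) = ½ + 15/22 = 13/11 ≈ 1.1818)
t = -11/7 (t = (5 - 16)/7 = (⅐)*(-11) = -11/7 ≈ -1.5714)
(K + t)*((O(-4, 5) - 5)²)² = (13/11 - 11/7)*((-5 - 5)²)² = -30*((-10)²)²/77 = -30/77*100² = -30/77*10000 = -300000/77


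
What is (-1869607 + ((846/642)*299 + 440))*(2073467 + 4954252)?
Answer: -1405253625482490/107 ≈ -1.3133e+13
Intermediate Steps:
(-1869607 + ((846/642)*299 + 440))*(2073467 + 4954252) = (-1869607 + ((846*(1/642))*299 + 440))*7027719 = (-1869607 + ((141/107)*299 + 440))*7027719 = (-1869607 + (42159/107 + 440))*7027719 = (-1869607 + 89239/107)*7027719 = -199958710/107*7027719 = -1405253625482490/107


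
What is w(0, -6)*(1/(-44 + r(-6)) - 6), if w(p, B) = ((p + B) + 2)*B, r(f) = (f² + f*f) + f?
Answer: -1572/11 ≈ -142.91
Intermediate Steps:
r(f) = f + 2*f² (r(f) = (f² + f²) + f = 2*f² + f = f + 2*f²)
w(p, B) = B*(2 + B + p) (w(p, B) = ((B + p) + 2)*B = (2 + B + p)*B = B*(2 + B + p))
w(0, -6)*(1/(-44 + r(-6)) - 6) = (-6*(2 - 6 + 0))*(1/(-44 - 6*(1 + 2*(-6))) - 6) = (-6*(-4))*(1/(-44 - 6*(1 - 12)) - 6) = 24*(1/(-44 - 6*(-11)) - 6) = 24*(1/(-44 + 66) - 6) = 24*(1/22 - 6) = 24*(-131/22) = -1572/11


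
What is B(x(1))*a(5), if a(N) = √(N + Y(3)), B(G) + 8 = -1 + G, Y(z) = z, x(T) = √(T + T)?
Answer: 4 - 18*√2 ≈ -21.456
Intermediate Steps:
x(T) = √2*√T (x(T) = √(2*T) = √2*√T)
B(G) = -9 + G (B(G) = -8 + (-1 + G) = -9 + G)
a(N) = √(3 + N) (a(N) = √(N + 3) = √(3 + N))
B(x(1))*a(5) = (-9 + √2*√1)*√(3 + 5) = (-9 + √2*1)*√8 = (-9 + √2)*(2*√2) = 2*√2*(-9 + √2)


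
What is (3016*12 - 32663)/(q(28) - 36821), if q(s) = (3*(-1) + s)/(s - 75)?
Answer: -165863/1730612 ≈ -0.095841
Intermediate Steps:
q(s) = (-3 + s)/(-75 + s)
(3016*12 - 32663)/(q(28) - 36821) = (3016*12 - 32663)/((-3 + 28)/(-75 + 28) - 36821) = (36192 - 32663)/(25/(-47) - 36821) = 3529/(-1/47*25 - 36821) = 3529/(-25/47 - 36821) = 3529/(-1730612/47) = 3529*(-47/1730612) = -165863/1730612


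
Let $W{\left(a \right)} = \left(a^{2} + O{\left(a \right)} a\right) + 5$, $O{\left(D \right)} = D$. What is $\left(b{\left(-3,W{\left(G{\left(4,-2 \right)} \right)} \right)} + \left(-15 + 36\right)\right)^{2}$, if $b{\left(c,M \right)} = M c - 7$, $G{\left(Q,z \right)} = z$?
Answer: $625$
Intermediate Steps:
$W{\left(a \right)} = 5 + 2 a^{2}$ ($W{\left(a \right)} = \left(a^{2} + a a\right) + 5 = \left(a^{2} + a^{2}\right) + 5 = 2 a^{2} + 5 = 5 + 2 a^{2}$)
$b{\left(c,M \right)} = -7 + M c$
$\left(b{\left(-3,W{\left(G{\left(4,-2 \right)} \right)} \right)} + \left(-15 + 36\right)\right)^{2} = \left(\left(-7 + \left(5 + 2 \left(-2\right)^{2}\right) \left(-3\right)\right) + \left(-15 + 36\right)\right)^{2} = \left(\left(-7 + \left(5 + 2 \cdot 4\right) \left(-3\right)\right) + 21\right)^{2} = \left(\left(-7 + \left(5 + 8\right) \left(-3\right)\right) + 21\right)^{2} = \left(\left(-7 + 13 \left(-3\right)\right) + 21\right)^{2} = \left(\left(-7 - 39\right) + 21\right)^{2} = \left(-46 + 21\right)^{2} = \left(-25\right)^{2} = 625$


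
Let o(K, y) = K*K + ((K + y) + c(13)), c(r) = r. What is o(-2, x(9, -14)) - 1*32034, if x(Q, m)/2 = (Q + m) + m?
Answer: -32057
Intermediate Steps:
x(Q, m) = 2*Q + 4*m (x(Q, m) = 2*((Q + m) + m) = 2*(Q + 2*m) = 2*Q + 4*m)
o(K, y) = 13 + K + y + K² (o(K, y) = K*K + ((K + y) + 13) = K² + (13 + K + y) = 13 + K + y + K²)
o(-2, x(9, -14)) - 1*32034 = (13 - 2 + (2*9 + 4*(-14)) + (-2)²) - 1*32034 = (13 - 2 + (18 - 56) + 4) - 32034 = (13 - 2 - 38 + 4) - 32034 = -23 - 32034 = -32057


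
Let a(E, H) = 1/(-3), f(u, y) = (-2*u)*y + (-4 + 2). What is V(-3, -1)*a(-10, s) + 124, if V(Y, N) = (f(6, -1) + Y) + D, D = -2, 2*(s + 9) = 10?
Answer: 367/3 ≈ 122.33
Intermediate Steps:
s = -4 (s = -9 + (1/2)*10 = -9 + 5 = -4)
f(u, y) = -2 - 2*u*y (f(u, y) = -2*u*y - 2 = -2 - 2*u*y)
a(E, H) = -1/3
V(Y, N) = 8 + Y (V(Y, N) = ((-2 - 2*6*(-1)) + Y) - 2 = ((-2 + 12) + Y) - 2 = (10 + Y) - 2 = 8 + Y)
V(-3, -1)*a(-10, s) + 124 = (8 - 3)*(-1/3) + 124 = 5*(-1/3) + 124 = -5/3 + 124 = 367/3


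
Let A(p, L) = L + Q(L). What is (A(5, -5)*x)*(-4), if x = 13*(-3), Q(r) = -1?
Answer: -936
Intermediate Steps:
x = -39
A(p, L) = -1 + L (A(p, L) = L - 1 = -1 + L)
(A(5, -5)*x)*(-4) = ((-1 - 5)*(-39))*(-4) = -6*(-39)*(-4) = 234*(-4) = -936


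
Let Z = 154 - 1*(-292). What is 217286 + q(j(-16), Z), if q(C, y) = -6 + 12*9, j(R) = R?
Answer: 217388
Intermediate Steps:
Z = 446 (Z = 154 + 292 = 446)
q(C, y) = 102 (q(C, y) = -6 + 108 = 102)
217286 + q(j(-16), Z) = 217286 + 102 = 217388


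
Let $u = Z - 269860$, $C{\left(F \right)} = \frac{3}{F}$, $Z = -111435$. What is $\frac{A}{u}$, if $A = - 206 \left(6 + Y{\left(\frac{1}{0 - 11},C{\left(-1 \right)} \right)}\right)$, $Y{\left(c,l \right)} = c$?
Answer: $\frac{2678}{838849} \approx 0.0031925$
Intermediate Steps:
$A = - \frac{13390}{11}$ ($A = - 206 \left(6 + \frac{1}{0 - 11}\right) = - 206 \left(6 + \frac{1}{-11}\right) = - 206 \left(6 - \frac{1}{11}\right) = \left(-206\right) \frac{65}{11} = - \frac{13390}{11} \approx -1217.3$)
$u = -381295$ ($u = -111435 - 269860 = -381295$)
$\frac{A}{u} = - \frac{13390}{11 \left(-381295\right)} = \left(- \frac{13390}{11}\right) \left(- \frac{1}{381295}\right) = \frac{2678}{838849}$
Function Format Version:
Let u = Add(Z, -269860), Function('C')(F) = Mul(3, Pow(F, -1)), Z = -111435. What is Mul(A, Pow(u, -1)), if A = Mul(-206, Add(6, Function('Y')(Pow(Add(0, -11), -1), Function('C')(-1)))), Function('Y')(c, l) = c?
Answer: Rational(2678, 838849) ≈ 0.0031925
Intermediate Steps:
A = Rational(-13390, 11) (A = Mul(-206, Add(6, Pow(Add(0, -11), -1))) = Mul(-206, Add(6, Pow(-11, -1))) = Mul(-206, Add(6, Rational(-1, 11))) = Mul(-206, Rational(65, 11)) = Rational(-13390, 11) ≈ -1217.3)
u = -381295 (u = Add(-111435, -269860) = -381295)
Mul(A, Pow(u, -1)) = Mul(Rational(-13390, 11), Pow(-381295, -1)) = Mul(Rational(-13390, 11), Rational(-1, 381295)) = Rational(2678, 838849)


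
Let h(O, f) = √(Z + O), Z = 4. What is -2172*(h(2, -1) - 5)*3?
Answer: 32580 - 6516*√6 ≈ 16619.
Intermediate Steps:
h(O, f) = √(4 + O)
-2172*(h(2, -1) - 5)*3 = -2172*(√(4 + 2) - 5)*3 = -2172*(√6 - 5)*3 = -2172*(-5 + √6)*3 = -2172*(-15 + 3*√6) = 32580 - 6516*√6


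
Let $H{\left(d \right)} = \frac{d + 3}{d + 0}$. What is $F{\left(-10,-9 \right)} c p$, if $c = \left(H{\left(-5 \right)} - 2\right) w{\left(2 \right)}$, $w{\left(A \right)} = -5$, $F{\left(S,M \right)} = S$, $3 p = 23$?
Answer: $- \frac{1840}{3} \approx -613.33$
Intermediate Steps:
$p = \frac{23}{3}$ ($p = \frac{1}{3} \cdot 23 = \frac{23}{3} \approx 7.6667$)
$H{\left(d \right)} = \frac{3 + d}{d}$
$c = 8$ ($c = \left(\frac{3 - 5}{-5} - 2\right) \left(-5\right) = \left(\left(- \frac{1}{5}\right) \left(-2\right) - 2\right) \left(-5\right) = \left(\frac{2}{5} - 2\right) \left(-5\right) = \left(- \frac{8}{5}\right) \left(-5\right) = 8$)
$F{\left(-10,-9 \right)} c p = \left(-10\right) 8 \cdot \frac{23}{3} = \left(-80\right) \frac{23}{3} = - \frac{1840}{3}$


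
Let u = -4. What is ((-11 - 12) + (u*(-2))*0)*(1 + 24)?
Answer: -575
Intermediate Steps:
((-11 - 12) + (u*(-2))*0)*(1 + 24) = ((-11 - 12) - 4*(-2)*0)*(1 + 24) = (-23 + 8*0)*25 = (-23 + 0)*25 = -23*25 = -575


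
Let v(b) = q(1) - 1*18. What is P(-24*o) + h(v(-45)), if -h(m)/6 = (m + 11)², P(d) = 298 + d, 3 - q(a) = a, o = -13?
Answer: 460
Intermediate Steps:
q(a) = 3 - a
v(b) = -16 (v(b) = (3 - 1*1) - 1*18 = (3 - 1) - 18 = 2 - 18 = -16)
h(m) = -6*(11 + m)² (h(m) = -6*(m + 11)² = -6*(11 + m)²)
P(-24*o) + h(v(-45)) = (298 - 24*(-13)) - 6*(11 - 16)² = (298 + 312) - 6*(-5)² = 610 - 6*25 = 610 - 150 = 460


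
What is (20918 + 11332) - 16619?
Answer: 15631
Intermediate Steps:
(20918 + 11332) - 16619 = 32250 - 16619 = 15631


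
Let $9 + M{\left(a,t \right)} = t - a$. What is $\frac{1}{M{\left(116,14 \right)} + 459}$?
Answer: $\frac{1}{348} \approx 0.0028736$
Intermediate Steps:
$M{\left(a,t \right)} = -9 + t - a$ ($M{\left(a,t \right)} = -9 - \left(a - t\right) = -9 + t - a$)
$\frac{1}{M{\left(116,14 \right)} + 459} = \frac{1}{\left(-9 + 14 - 116\right) + 459} = \frac{1}{-111 + 459} = \frac{1}{348}$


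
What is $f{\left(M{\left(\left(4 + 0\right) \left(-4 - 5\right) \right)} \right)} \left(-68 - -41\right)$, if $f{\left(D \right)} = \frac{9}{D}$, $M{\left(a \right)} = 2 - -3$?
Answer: $- \frac{243}{5} \approx -48.6$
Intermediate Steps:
$M{\left(a \right)} = 5$ ($M{\left(a \right)} = 2 + 3 = 5$)
$f{\left(M{\left(\left(4 + 0\right) \left(-4 - 5\right) \right)} \right)} \left(-68 - -41\right) = \frac{9}{5} \left(-68 - -41\right) = 9 \cdot \frac{1}{5} \left(-68 + \left(48 - 7\right)\right) = \frac{9 \left(-68 + 41\right)}{5} = \frac{9}{5} \left(-27\right) = - \frac{243}{5}$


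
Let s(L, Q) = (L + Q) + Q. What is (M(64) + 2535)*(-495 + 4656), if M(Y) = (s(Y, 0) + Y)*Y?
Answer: 44635047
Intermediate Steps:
s(L, Q) = L + 2*Q
M(Y) = 2*Y² (M(Y) = ((Y + 2*0) + Y)*Y = ((Y + 0) + Y)*Y = (Y + Y)*Y = (2*Y)*Y = 2*Y²)
(M(64) + 2535)*(-495 + 4656) = (2*64² + 2535)*(-495 + 4656) = (2*4096 + 2535)*4161 = (8192 + 2535)*4161 = 10727*4161 = 44635047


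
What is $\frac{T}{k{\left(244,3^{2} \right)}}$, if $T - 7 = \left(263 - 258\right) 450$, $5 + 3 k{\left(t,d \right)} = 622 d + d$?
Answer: $\frac{6771}{5602} \approx 1.2087$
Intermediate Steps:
$k{\left(t,d \right)} = - \frac{5}{3} + \frac{623 d}{3}$ ($k{\left(t,d \right)} = - \frac{5}{3} + \frac{622 d + d}{3} = - \frac{5}{3} + \frac{623 d}{3}$)
$T = 2257$ ($T = 7 + \left(263 - 258\right) 450 = 7 + 5 \cdot 450 = 7 + 2250 = 2257$)
$\frac{T}{k{\left(244,3^{2} \right)}} = \frac{2257}{- \frac{5}{3} + \frac{623 \cdot 3^{2}}{3}} = \frac{2257}{- \frac{5}{3} + \frac{623}{3} \cdot 9} = \frac{2257}{- \frac{5}{3} + 1869} = \frac{2257}{\frac{5602}{3}} = 2257 \cdot \frac{3}{5602} = \frac{6771}{5602}$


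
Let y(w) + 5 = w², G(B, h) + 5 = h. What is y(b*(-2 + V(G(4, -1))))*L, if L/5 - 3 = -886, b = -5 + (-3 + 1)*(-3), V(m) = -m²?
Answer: -6353185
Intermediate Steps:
G(B, h) = -5 + h
b = 1 (b = -5 - 2*(-3) = -5 + 6 = 1)
y(w) = -5 + w²
L = -4415 (L = 15 + 5*(-886) = 15 - 4430 = -4415)
y(b*(-2 + V(G(4, -1))))*L = (-5 + (1*(-2 - (-5 - 1)²))²)*(-4415) = (-5 + (1*(-2 - 1*(-6)²))²)*(-4415) = (-5 + (1*(-2 - 1*36))²)*(-4415) = (-5 + (1*(-2 - 36))²)*(-4415) = (-5 + (1*(-38))²)*(-4415) = (-5 + (-38)²)*(-4415) = (-5 + 1444)*(-4415) = 1439*(-4415) = -6353185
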